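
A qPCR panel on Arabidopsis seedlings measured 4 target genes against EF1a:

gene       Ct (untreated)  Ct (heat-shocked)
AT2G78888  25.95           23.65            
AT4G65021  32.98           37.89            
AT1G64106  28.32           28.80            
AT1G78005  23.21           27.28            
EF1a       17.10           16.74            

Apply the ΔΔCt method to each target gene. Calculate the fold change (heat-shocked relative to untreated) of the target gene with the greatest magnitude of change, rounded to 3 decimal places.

AT2G78888: ΔΔCt = (23.65−16.74) − (25.95−17.10) = 6.91 − 8.85 = -1.94; fold change = 2^1.94 = 3.837
AT4G65021: ΔΔCt = (37.89−16.74) − (32.98−17.10) = 21.15 − 15.88 = 5.27; fold change = 2^-5.27 = 0.026
AT1G64106: ΔΔCt = (28.80−16.74) − (28.32−17.10) = 12.06 − 11.22 = 0.84; fold change = 2^-0.84 = 0.559
AT1G78005: ΔΔCt = (27.28−16.74) − (23.21−17.10) = 10.54 − 6.11 = 4.43; fold change = 2^-4.43 = 0.046
AT4G65021 has the largest |ΔΔCt| = 5.27.

0.026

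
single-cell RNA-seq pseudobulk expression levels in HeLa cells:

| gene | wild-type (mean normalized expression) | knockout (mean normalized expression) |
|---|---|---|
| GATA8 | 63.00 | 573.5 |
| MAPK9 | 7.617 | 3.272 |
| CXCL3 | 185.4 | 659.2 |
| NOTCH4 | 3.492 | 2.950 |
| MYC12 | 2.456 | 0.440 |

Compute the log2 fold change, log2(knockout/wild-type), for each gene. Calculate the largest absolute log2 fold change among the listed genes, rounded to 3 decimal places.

3.186

log2(573.5/63.00) = 3.186  (GATA8)
log2(3.272/7.617) = -1.219  (MAPK9)
log2(659.2/185.4) = 1.830  (CXCL3)
log2(2.950/3.492) = -0.243  (NOTCH4)
log2(0.440/2.456) = -2.481  (MYC12)
The largest magnitude belongs to GATA8.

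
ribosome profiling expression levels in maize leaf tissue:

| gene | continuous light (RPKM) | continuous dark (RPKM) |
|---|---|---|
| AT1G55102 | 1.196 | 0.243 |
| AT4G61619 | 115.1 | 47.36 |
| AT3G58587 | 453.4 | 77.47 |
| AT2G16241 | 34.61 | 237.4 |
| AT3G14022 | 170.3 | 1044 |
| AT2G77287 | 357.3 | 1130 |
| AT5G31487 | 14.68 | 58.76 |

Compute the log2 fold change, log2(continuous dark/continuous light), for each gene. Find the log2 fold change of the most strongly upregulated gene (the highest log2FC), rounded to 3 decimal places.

log2(0.243/1.196) = -2.299  (AT1G55102)
log2(47.36/115.1) = -1.281  (AT4G61619)
log2(77.47/453.4) = -2.549  (AT3G58587)
log2(237.4/34.61) = 2.778  (AT2G16241)
log2(1044/170.3) = 2.616  (AT3G14022)
log2(1130/357.3) = 1.661  (AT2G77287)
log2(58.76/14.68) = 2.001  (AT5G31487)
AT2G16241 is most strongly upregulated.

2.778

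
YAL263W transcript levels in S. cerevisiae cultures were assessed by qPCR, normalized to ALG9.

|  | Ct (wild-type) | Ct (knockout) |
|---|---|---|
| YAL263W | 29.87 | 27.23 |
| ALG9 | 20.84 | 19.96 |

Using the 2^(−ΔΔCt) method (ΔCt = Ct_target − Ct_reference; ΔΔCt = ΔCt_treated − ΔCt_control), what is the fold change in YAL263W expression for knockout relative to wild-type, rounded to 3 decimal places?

3.387

ΔCt(wild-type) = 29.870 − 20.840 = 9.030
ΔCt(knockout) = 27.230 − 19.960 = 7.270
ΔΔCt = 7.270 − 9.030 = -1.760
Fold change = 2^(−(-1.760)) = 2^1.760 = 3.3870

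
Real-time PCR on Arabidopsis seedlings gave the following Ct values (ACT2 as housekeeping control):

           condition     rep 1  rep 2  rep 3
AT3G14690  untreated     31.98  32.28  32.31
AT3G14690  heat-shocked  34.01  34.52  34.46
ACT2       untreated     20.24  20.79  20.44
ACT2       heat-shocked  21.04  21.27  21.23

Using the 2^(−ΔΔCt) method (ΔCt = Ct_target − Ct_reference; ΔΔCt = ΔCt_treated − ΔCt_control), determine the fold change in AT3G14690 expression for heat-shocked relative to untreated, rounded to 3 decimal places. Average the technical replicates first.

Mean Ct: AT3G14690 untreated 32.190; AT3G14690 heat-shocked 34.330; ACT2 untreated 20.490; ACT2 heat-shocked 21.180
ΔCt(untreated) = 32.190 − 20.490 = 11.700
ΔCt(heat-shocked) = 34.330 − 21.180 = 13.150
ΔΔCt = 13.150 − 11.700 = 1.450
Fold change = 2^(−1.450) = 0.3660

0.366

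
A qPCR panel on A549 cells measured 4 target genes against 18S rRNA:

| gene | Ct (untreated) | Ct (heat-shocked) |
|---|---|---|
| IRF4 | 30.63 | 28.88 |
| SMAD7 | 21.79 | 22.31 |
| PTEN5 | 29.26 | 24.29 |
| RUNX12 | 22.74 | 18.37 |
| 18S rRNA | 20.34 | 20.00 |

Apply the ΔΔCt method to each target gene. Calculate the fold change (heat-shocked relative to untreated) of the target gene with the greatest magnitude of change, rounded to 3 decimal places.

24.761

IRF4: ΔΔCt = (28.88−20.00) − (30.63−20.34) = 8.88 − 10.29 = -1.41; fold change = 2^1.41 = 2.657
SMAD7: ΔΔCt = (22.31−20.00) − (21.79−20.34) = 2.31 − 1.45 = 0.86; fold change = 2^-0.86 = 0.551
PTEN5: ΔΔCt = (24.29−20.00) − (29.26−20.34) = 4.29 − 8.92 = -4.63; fold change = 2^4.63 = 24.761
RUNX12: ΔΔCt = (18.37−20.00) − (22.74−20.34) = -1.63 − 2.40 = -4.03; fold change = 2^4.03 = 16.336
PTEN5 has the largest |ΔΔCt| = 4.63.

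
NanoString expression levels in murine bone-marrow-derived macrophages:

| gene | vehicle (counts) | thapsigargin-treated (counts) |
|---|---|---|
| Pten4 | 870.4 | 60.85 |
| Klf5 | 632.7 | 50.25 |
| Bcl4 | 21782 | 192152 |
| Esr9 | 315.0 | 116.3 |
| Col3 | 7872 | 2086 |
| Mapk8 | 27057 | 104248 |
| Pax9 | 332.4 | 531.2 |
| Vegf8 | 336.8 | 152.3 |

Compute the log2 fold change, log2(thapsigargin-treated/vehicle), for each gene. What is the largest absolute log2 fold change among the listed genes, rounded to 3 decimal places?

3.838

log2(60.85/870.4) = -3.838  (Pten4)
log2(50.25/632.7) = -3.654  (Klf5)
log2(192152/21782) = 3.141  (Bcl4)
log2(116.3/315.0) = -1.438  (Esr9)
log2(2086/7872) = -1.916  (Col3)
log2(104248/27057) = 1.946  (Mapk8)
log2(531.2/332.4) = 0.676  (Pax9)
log2(152.3/336.8) = -1.145  (Vegf8)
The largest magnitude belongs to Pten4.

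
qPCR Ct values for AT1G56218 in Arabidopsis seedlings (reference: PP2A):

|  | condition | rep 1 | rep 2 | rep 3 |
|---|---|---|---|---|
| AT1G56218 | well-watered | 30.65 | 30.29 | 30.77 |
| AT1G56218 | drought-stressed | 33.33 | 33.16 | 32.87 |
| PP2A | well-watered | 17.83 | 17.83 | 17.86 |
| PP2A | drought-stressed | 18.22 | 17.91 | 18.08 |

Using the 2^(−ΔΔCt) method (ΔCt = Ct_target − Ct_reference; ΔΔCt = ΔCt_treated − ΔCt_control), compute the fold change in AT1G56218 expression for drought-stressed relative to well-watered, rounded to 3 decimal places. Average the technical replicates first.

0.200

Mean Ct: AT1G56218 well-watered 30.570; AT1G56218 drought-stressed 33.120; PP2A well-watered 17.840; PP2A drought-stressed 18.070
ΔCt(well-watered) = 30.570 − 17.840 = 12.730
ΔCt(drought-stressed) = 33.120 − 18.070 = 15.050
ΔΔCt = 15.050 − 12.730 = 2.320
Fold change = 2^(−2.320) = 0.2003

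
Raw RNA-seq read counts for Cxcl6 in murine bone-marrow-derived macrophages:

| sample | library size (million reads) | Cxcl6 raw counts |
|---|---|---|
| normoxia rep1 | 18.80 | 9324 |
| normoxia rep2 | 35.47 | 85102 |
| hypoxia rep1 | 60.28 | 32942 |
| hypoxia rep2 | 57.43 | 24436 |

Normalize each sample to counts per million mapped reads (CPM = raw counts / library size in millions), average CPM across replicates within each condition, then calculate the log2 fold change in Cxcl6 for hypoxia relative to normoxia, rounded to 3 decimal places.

-1.575

CPM(normoxia rep1) = 9324 / 18.80 = 495.9574
CPM(normoxia rep2) = 85102 / 35.47 = 2399.2670
CPM(hypoxia rep1) = 32942 / 60.28 = 546.4831
CPM(hypoxia rep2) = 24436 / 57.43 = 425.4919
mean CPM(normoxia) = 1447.6122; mean CPM(hypoxia) = 485.9875
Fold change = 485.9875 / 1447.6122 = 0.33572
log2(0.33572) = -1.5747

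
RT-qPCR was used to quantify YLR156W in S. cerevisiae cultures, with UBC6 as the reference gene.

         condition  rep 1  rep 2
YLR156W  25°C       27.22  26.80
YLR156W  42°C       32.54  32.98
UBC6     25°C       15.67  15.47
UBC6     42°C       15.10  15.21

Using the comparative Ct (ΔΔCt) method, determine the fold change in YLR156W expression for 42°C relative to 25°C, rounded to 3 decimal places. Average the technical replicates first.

Mean Ct: YLR156W 25°C 27.010; YLR156W 42°C 32.760; UBC6 25°C 15.570; UBC6 42°C 15.155
ΔCt(25°C) = 27.010 − 15.570 = 11.440
ΔCt(42°C) = 32.760 − 15.155 = 17.605
ΔΔCt = 17.605 − 11.440 = 6.165
Fold change = 2^(−6.165) = 0.0139

0.014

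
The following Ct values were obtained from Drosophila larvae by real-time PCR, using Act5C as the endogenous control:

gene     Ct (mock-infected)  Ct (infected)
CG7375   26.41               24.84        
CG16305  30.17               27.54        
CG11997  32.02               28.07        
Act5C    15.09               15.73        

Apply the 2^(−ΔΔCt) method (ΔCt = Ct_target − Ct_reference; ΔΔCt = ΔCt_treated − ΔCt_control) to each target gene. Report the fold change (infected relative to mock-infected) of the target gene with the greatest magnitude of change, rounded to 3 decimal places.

CG7375: ΔΔCt = (24.84−15.73) − (26.41−15.09) = 9.11 − 11.32 = -2.21; fold change = 2^2.21 = 4.627
CG16305: ΔΔCt = (27.54−15.73) − (30.17−15.09) = 11.81 − 15.08 = -3.27; fold change = 2^3.27 = 9.646
CG11997: ΔΔCt = (28.07−15.73) − (32.02−15.09) = 12.34 − 16.93 = -4.59; fold change = 2^4.59 = 24.084
CG11997 has the largest |ΔΔCt| = 4.59.

24.084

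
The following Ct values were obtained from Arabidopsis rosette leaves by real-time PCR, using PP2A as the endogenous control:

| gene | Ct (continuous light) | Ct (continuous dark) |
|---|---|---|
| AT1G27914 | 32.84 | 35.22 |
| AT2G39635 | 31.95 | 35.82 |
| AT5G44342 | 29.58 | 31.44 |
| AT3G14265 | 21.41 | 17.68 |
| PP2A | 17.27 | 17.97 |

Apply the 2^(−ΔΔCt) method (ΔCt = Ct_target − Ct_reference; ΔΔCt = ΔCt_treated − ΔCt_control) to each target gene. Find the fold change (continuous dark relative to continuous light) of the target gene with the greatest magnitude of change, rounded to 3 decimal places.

AT1G27914: ΔΔCt = (35.22−17.97) − (32.84−17.27) = 17.25 − 15.57 = 1.68; fold change = 2^-1.68 = 0.312
AT2G39635: ΔΔCt = (35.82−17.97) − (31.95−17.27) = 17.85 − 14.68 = 3.17; fold change = 2^-3.17 = 0.111
AT5G44342: ΔΔCt = (31.44−17.97) − (29.58−17.27) = 13.47 − 12.31 = 1.16; fold change = 2^-1.16 = 0.448
AT3G14265: ΔΔCt = (17.68−17.97) − (21.41−17.27) = -0.29 − 4.14 = -4.43; fold change = 2^4.43 = 21.556
AT3G14265 has the largest |ΔΔCt| = 4.43.

21.556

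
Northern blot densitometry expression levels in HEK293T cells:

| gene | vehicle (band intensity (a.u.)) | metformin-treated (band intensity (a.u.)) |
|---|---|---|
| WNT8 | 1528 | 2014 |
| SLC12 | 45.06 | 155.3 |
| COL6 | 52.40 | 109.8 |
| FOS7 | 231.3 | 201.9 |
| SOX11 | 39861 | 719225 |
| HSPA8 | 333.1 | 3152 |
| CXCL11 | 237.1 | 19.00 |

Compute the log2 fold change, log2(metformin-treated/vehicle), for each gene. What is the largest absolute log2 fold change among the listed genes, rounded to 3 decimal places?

log2(2014/1528) = 0.398  (WNT8)
log2(155.3/45.06) = 1.785  (SLC12)
log2(109.8/52.40) = 1.067  (COL6)
log2(201.9/231.3) = -0.196  (FOS7)
log2(719225/39861) = 4.173  (SOX11)
log2(3152/333.1) = 3.242  (HSPA8)
log2(19.00/237.1) = -3.641  (CXCL11)
The largest magnitude belongs to SOX11.

4.173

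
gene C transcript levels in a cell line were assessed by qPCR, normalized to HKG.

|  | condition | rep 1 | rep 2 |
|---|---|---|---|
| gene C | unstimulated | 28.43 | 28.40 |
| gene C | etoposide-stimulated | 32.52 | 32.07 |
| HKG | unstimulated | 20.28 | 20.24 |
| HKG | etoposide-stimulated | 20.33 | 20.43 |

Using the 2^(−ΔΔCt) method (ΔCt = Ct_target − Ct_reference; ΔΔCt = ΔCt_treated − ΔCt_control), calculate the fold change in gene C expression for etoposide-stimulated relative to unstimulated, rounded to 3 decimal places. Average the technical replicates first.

0.074

Mean Ct: gene C unstimulated 28.415; gene C etoposide-stimulated 32.295; HKG unstimulated 20.260; HKG etoposide-stimulated 20.380
ΔCt(unstimulated) = 28.415 − 20.260 = 8.155
ΔCt(etoposide-stimulated) = 32.295 − 20.380 = 11.915
ΔΔCt = 11.915 − 8.155 = 3.760
Fold change = 2^(−3.760) = 0.0738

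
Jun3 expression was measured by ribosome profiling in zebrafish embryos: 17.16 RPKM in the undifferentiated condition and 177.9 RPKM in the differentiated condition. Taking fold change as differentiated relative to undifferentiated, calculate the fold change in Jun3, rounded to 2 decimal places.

10.37

Fold change = 177.9 / 17.16 = 10.367
Jun3 is upregulated.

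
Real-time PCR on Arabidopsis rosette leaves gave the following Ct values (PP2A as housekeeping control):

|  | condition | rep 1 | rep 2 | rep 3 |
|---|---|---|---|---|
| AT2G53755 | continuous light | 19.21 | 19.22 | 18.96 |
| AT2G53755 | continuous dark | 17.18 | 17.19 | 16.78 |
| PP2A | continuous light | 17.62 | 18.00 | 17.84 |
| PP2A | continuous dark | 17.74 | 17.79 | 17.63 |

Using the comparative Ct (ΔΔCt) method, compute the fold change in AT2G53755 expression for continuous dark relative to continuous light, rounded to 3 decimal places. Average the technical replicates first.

3.945

Mean Ct: AT2G53755 continuous light 19.130; AT2G53755 continuous dark 17.050; PP2A continuous light 17.820; PP2A continuous dark 17.720
ΔCt(continuous light) = 19.130 − 17.820 = 1.310
ΔCt(continuous dark) = 17.050 − 17.720 = -0.670
ΔΔCt = -0.670 − 1.310 = -1.980
Fold change = 2^(−(-1.980)) = 2^1.980 = 3.9449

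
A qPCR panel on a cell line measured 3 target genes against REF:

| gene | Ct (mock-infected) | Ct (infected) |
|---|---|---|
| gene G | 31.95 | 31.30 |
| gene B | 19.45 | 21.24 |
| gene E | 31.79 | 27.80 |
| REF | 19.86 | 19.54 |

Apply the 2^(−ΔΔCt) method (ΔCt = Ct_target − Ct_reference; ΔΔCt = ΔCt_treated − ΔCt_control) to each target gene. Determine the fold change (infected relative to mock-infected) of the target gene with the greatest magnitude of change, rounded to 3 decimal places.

12.729

gene G: ΔΔCt = (31.30−19.54) − (31.95−19.86) = 11.76 − 12.09 = -0.33; fold change = 2^0.33 = 1.257
gene B: ΔΔCt = (21.24−19.54) − (19.45−19.86) = 1.70 − (-0.41) = 2.11; fold change = 2^-2.11 = 0.232
gene E: ΔΔCt = (27.80−19.54) − (31.79−19.86) = 8.26 − 11.93 = -3.67; fold change = 2^3.67 = 12.729
gene E has the largest |ΔΔCt| = 3.67.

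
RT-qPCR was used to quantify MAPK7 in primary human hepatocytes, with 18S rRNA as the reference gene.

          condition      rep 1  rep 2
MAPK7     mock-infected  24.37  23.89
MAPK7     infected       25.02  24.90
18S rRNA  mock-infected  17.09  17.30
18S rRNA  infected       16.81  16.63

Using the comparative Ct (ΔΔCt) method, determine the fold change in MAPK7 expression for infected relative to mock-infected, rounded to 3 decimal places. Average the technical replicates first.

0.405

Mean Ct: MAPK7 mock-infected 24.130; MAPK7 infected 24.960; 18S rRNA mock-infected 17.195; 18S rRNA infected 16.720
ΔCt(mock-infected) = 24.130 − 17.195 = 6.935
ΔCt(infected) = 24.960 − 16.720 = 8.240
ΔΔCt = 8.240 − 6.935 = 1.305
Fold change = 2^(−1.305) = 0.4047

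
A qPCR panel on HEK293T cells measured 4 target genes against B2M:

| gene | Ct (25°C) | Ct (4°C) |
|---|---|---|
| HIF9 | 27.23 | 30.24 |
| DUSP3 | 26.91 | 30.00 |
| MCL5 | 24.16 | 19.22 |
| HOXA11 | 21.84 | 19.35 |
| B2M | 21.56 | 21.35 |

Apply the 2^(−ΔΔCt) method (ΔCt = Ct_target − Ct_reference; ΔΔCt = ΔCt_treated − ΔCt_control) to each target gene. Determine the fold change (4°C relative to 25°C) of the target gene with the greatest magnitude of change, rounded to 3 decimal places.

26.538

HIF9: ΔΔCt = (30.24−21.35) − (27.23−21.56) = 8.89 − 5.67 = 3.22; fold change = 2^-3.22 = 0.107
DUSP3: ΔΔCt = (30.00−21.35) − (26.91−21.56) = 8.65 − 5.35 = 3.30; fold change = 2^-3.30 = 0.102
MCL5: ΔΔCt = (19.22−21.35) − (24.16−21.56) = -2.13 − 2.60 = -4.73; fold change = 2^4.73 = 26.538
HOXA11: ΔΔCt = (19.35−21.35) − (21.84−21.56) = -2.00 − 0.28 = -2.28; fold change = 2^2.28 = 4.857
MCL5 has the largest |ΔΔCt| = 4.73.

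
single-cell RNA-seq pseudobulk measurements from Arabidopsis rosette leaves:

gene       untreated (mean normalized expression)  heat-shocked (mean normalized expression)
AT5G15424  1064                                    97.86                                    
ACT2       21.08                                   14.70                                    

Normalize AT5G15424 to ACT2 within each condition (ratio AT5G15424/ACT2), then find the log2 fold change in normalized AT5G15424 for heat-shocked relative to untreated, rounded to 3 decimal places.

AT5G15424/ACT2 (untreated) = 1064 / 21.08 = 50.474
AT5G15424/ACT2 (heat-shocked) = 97.86 / 14.70 = 6.6571
Fold change = 6.6571 / 50.474 = 0.1319
log2(0.1319) = -2.9226

-2.923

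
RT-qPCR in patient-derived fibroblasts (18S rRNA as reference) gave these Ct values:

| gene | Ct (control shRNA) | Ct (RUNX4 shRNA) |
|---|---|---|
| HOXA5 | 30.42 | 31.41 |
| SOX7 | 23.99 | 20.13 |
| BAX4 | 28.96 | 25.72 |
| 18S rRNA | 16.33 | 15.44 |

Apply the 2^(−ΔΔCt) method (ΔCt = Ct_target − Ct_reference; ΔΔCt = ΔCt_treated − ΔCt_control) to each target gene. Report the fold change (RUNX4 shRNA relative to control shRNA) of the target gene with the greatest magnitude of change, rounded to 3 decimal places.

7.835

HOXA5: ΔΔCt = (31.41−15.44) − (30.42−16.33) = 15.97 − 14.09 = 1.88; fold change = 2^-1.88 = 0.272
SOX7: ΔΔCt = (20.13−15.44) − (23.99−16.33) = 4.69 − 7.66 = -2.97; fold change = 2^2.97 = 7.835
BAX4: ΔΔCt = (25.72−15.44) − (28.96−16.33) = 10.28 − 12.63 = -2.35; fold change = 2^2.35 = 5.098
SOX7 has the largest |ΔΔCt| = 2.97.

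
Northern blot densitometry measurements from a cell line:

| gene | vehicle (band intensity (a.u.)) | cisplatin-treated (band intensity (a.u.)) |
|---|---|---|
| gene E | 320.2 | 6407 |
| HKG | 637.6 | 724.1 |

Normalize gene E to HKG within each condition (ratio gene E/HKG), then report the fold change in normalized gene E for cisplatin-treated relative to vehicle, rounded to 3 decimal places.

gene E/HKG (vehicle) = 320.2 / 637.6 = 0.5022
gene E/HKG (cisplatin-treated) = 6407 / 724.1 = 8.8482
Fold change = 8.8482 / 0.5022 = 17.6191

17.619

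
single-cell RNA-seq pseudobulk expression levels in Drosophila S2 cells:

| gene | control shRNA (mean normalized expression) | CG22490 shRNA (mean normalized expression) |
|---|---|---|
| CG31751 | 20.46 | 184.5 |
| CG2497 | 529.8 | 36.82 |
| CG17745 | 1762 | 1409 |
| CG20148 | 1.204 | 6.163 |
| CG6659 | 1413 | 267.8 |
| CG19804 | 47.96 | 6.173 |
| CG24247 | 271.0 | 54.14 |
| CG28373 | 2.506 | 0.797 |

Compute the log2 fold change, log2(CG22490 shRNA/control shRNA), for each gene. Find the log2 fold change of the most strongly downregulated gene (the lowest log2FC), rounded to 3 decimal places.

-3.847

log2(184.5/20.46) = 3.173  (CG31751)
log2(36.82/529.8) = -3.847  (CG2497)
log2(1409/1762) = -0.323  (CG17745)
log2(6.163/1.204) = 2.356  (CG20148)
log2(267.8/1413) = -2.400  (CG6659)
log2(6.173/47.96) = -2.958  (CG19804)
log2(54.14/271.0) = -2.324  (CG24247)
log2(0.797/2.506) = -1.653  (CG28373)
CG2497 is most strongly downregulated.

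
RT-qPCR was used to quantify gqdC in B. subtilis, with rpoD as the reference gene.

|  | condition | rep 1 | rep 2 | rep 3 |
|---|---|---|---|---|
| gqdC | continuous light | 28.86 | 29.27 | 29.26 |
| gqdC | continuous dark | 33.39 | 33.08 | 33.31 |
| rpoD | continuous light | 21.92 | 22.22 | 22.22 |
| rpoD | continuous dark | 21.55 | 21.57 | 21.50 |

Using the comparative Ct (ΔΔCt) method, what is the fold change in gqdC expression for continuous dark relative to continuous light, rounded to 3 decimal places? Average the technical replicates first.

Mean Ct: gqdC continuous light 29.130; gqdC continuous dark 33.260; rpoD continuous light 22.120; rpoD continuous dark 21.540
ΔCt(continuous light) = 29.130 − 22.120 = 7.010
ΔCt(continuous dark) = 33.260 − 21.540 = 11.720
ΔΔCt = 11.720 − 7.010 = 4.710
Fold change = 2^(−4.710) = 0.0382

0.038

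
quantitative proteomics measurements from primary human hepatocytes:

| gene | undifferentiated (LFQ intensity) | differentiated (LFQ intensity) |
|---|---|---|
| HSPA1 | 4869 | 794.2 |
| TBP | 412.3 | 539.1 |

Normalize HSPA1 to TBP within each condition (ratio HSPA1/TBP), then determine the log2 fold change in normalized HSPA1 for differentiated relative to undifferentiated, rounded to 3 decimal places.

-3.003

HSPA1/TBP (undifferentiated) = 4869 / 412.3 = 11.809
HSPA1/TBP (differentiated) = 794.2 / 539.1 = 1.4732
Fold change = 1.4732 / 11.809 = 0.1247
log2(0.1247) = -3.0029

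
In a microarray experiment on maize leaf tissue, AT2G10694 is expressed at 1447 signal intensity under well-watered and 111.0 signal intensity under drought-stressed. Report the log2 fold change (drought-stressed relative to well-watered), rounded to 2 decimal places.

-3.70

Fold change = 111.0 / 1447 = 0.0767
log2(0.0767) = -3.704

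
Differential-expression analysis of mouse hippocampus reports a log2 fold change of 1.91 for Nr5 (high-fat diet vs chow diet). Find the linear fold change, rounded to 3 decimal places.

3.758

Fold change = 2^(1.91) = 3.7581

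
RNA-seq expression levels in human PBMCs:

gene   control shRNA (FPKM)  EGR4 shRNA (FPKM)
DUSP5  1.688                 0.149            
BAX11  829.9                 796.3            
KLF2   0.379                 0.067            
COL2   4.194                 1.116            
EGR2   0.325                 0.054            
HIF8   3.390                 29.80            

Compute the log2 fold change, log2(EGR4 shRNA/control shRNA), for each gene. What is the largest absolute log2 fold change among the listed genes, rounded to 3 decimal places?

3.502

log2(0.149/1.688) = -3.502  (DUSP5)
log2(796.3/829.9) = -0.060  (BAX11)
log2(0.067/0.379) = -2.500  (KLF2)
log2(1.116/4.194) = -1.910  (COL2)
log2(0.054/0.325) = -2.589  (EGR2)
log2(29.80/3.390) = 3.136  (HIF8)
The largest magnitude belongs to DUSP5.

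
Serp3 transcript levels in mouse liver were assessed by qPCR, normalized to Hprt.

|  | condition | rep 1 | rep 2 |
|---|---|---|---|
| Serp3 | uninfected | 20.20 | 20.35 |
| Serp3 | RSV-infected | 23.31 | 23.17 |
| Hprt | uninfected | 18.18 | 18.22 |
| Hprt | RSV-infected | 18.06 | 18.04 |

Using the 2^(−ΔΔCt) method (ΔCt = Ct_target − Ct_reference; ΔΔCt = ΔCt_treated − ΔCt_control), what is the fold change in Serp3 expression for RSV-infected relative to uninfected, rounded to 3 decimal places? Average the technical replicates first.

Mean Ct: Serp3 uninfected 20.275; Serp3 RSV-infected 23.240; Hprt uninfected 18.200; Hprt RSV-infected 18.050
ΔCt(uninfected) = 20.275 − 18.200 = 2.075
ΔCt(RSV-infected) = 23.240 − 18.050 = 5.190
ΔΔCt = 5.190 − 2.075 = 3.115
Fold change = 2^(−3.115) = 0.1154

0.115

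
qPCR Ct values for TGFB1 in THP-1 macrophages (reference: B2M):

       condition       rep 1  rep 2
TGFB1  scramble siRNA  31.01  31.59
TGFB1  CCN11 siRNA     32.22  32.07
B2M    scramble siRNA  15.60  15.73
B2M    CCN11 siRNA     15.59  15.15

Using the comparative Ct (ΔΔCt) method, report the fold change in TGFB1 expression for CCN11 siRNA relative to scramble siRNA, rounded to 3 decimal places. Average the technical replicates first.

0.454

Mean Ct: TGFB1 scramble siRNA 31.300; TGFB1 CCN11 siRNA 32.145; B2M scramble siRNA 15.665; B2M CCN11 siRNA 15.370
ΔCt(scramble siRNA) = 31.300 − 15.665 = 15.635
ΔCt(CCN11 siRNA) = 32.145 − 15.370 = 16.775
ΔΔCt = 16.775 − 15.635 = 1.140
Fold change = 2^(−1.140) = 0.4538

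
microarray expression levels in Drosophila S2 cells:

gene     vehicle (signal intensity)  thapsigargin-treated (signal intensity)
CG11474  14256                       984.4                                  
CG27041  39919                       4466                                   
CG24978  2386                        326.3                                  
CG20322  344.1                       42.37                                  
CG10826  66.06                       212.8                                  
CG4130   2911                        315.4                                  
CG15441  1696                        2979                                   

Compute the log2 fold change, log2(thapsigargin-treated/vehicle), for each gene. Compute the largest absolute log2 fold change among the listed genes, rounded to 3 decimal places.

3.856

log2(984.4/14256) = -3.856  (CG11474)
log2(4466/39919) = -3.160  (CG27041)
log2(326.3/2386) = -2.870  (CG24978)
log2(42.37/344.1) = -3.022  (CG20322)
log2(212.8/66.06) = 1.688  (CG10826)
log2(315.4/2911) = -3.206  (CG4130)
log2(2979/1696) = 0.813  (CG15441)
The largest magnitude belongs to CG11474.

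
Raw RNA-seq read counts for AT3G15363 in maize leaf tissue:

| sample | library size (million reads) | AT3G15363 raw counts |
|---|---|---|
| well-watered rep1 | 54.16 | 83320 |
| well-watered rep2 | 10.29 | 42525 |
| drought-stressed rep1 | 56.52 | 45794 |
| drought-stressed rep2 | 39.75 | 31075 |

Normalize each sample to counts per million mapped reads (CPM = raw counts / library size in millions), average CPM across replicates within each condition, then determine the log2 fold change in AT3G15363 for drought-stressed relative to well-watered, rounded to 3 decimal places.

-1.833

CPM(well-watered rep1) = 83320 / 54.16 = 1538.4047
CPM(well-watered rep2) = 42525 / 10.29 = 4132.6531
CPM(drought-stressed rep1) = 45794 / 56.52 = 810.2265
CPM(drought-stressed rep2) = 31075 / 39.75 = 781.7610
mean CPM(well-watered) = 2835.5289; mean CPM(drought-stressed) = 795.9937
Fold change = 795.9937 / 2835.5289 = 0.28072
log2(0.28072) = -1.8328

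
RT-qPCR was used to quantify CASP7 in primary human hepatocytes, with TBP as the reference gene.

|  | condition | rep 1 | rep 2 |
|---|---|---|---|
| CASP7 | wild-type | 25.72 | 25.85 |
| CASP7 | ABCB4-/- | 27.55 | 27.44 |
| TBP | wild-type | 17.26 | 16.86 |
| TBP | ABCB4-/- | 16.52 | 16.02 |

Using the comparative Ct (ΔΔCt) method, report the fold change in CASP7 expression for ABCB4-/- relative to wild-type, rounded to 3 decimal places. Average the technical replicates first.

0.177

Mean Ct: CASP7 wild-type 25.785; CASP7 ABCB4-/- 27.495; TBP wild-type 17.060; TBP ABCB4-/- 16.270
ΔCt(wild-type) = 25.785 − 17.060 = 8.725
ΔCt(ABCB4-/-) = 27.495 − 16.270 = 11.225
ΔΔCt = 11.225 − 8.725 = 2.500
Fold change = 2^(−2.500) = 0.1768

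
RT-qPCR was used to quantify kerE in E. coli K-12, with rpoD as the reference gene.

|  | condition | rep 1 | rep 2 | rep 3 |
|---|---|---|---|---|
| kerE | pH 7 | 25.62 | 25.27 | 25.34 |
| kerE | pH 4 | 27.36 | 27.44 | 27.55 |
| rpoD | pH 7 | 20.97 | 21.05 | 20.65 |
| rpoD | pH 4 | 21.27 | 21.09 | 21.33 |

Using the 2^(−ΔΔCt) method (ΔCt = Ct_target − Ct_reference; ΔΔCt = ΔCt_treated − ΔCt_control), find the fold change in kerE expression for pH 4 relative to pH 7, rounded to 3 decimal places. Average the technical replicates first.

Mean Ct: kerE pH 7 25.410; kerE pH 4 27.450; rpoD pH 7 20.890; rpoD pH 4 21.230
ΔCt(pH 7) = 25.410 − 20.890 = 4.520
ΔCt(pH 4) = 27.450 − 21.230 = 6.220
ΔΔCt = 6.220 − 4.520 = 1.700
Fold change = 2^(−1.700) = 0.3078

0.308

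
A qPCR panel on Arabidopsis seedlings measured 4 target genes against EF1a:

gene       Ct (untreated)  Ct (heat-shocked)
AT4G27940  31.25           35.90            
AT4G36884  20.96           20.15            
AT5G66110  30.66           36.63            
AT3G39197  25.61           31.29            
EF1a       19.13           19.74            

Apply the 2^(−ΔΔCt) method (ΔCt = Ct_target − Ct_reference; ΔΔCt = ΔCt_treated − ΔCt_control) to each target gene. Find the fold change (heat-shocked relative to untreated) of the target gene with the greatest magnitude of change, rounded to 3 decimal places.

AT4G27940: ΔΔCt = (35.90−19.74) − (31.25−19.13) = 16.16 − 12.12 = 4.04; fold change = 2^-4.04 = 0.061
AT4G36884: ΔΔCt = (20.15−19.74) − (20.96−19.13) = 0.41 − 1.83 = -1.42; fold change = 2^1.42 = 2.676
AT5G66110: ΔΔCt = (36.63−19.74) − (30.66−19.13) = 16.89 − 11.53 = 5.36; fold change = 2^-5.36 = 0.024
AT3G39197: ΔΔCt = (31.29−19.74) − (25.61−19.13) = 11.55 − 6.48 = 5.07; fold change = 2^-5.07 = 0.030
AT5G66110 has the largest |ΔΔCt| = 5.36.

0.024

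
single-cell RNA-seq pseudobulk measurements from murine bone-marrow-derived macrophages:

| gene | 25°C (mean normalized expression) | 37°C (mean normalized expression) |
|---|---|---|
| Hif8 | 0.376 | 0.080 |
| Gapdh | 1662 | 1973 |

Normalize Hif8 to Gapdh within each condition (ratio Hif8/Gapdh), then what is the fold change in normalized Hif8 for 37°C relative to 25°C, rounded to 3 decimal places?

Hif8/Gapdh (25°C) = 0.376 / 1662 = 0.00022623
Hif8/Gapdh (37°C) = 0.080 / 1973 = 4.0547e-05
Fold change = 4.0547e-05 / 0.00022623 = 0.1792

0.179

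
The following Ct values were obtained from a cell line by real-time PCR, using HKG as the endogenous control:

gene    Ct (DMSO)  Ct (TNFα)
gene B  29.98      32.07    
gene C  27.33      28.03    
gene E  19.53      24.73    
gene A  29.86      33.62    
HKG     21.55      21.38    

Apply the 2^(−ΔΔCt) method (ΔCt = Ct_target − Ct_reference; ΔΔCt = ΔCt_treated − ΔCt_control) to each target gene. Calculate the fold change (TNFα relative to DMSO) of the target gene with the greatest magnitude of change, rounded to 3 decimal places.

gene B: ΔΔCt = (32.07−21.38) − (29.98−21.55) = 10.69 − 8.43 = 2.26; fold change = 2^-2.26 = 0.209
gene C: ΔΔCt = (28.03−21.38) − (27.33−21.55) = 6.65 − 5.78 = 0.87; fold change = 2^-0.87 = 0.547
gene E: ΔΔCt = (24.73−21.38) − (19.53−21.55) = 3.35 − (-2.02) = 5.37; fold change = 2^-5.37 = 0.024
gene A: ΔΔCt = (33.62−21.38) − (29.86−21.55) = 12.24 − 8.31 = 3.93; fold change = 2^-3.93 = 0.066
gene E has the largest |ΔΔCt| = 5.37.

0.024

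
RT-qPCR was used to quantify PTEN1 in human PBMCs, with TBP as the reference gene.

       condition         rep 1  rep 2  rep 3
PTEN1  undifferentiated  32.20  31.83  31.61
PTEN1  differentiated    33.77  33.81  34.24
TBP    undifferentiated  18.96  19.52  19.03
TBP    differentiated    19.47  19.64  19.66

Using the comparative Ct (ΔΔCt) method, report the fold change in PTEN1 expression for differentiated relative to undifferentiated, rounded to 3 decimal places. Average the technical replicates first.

Mean Ct: PTEN1 undifferentiated 31.880; PTEN1 differentiated 33.940; TBP undifferentiated 19.170; TBP differentiated 19.590
ΔCt(undifferentiated) = 31.880 − 19.170 = 12.710
ΔCt(differentiated) = 33.940 − 19.590 = 14.350
ΔΔCt = 14.350 − 12.710 = 1.640
Fold change = 2^(−1.640) = 0.3209

0.321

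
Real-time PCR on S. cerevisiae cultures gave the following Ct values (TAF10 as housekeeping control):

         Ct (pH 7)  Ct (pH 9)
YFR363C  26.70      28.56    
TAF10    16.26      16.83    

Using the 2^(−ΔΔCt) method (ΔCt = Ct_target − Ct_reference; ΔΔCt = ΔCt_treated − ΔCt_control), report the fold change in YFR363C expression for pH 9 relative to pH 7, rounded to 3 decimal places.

0.409

ΔCt(pH 7) = 26.700 − 16.260 = 10.440
ΔCt(pH 9) = 28.560 − 16.830 = 11.730
ΔΔCt = 11.730 − 10.440 = 1.290
Fold change = 2^(−1.290) = 0.4090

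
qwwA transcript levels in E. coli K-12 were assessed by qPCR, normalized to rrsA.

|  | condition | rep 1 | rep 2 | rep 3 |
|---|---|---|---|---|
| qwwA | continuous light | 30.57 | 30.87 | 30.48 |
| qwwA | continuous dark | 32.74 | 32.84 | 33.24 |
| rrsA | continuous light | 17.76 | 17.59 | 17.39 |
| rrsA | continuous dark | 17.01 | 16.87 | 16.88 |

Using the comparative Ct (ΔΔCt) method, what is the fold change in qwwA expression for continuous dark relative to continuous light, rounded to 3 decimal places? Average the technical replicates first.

Mean Ct: qwwA continuous light 30.640; qwwA continuous dark 32.940; rrsA continuous light 17.580; rrsA continuous dark 16.920
ΔCt(continuous light) = 30.640 − 17.580 = 13.060
ΔCt(continuous dark) = 32.940 − 16.920 = 16.020
ΔΔCt = 16.020 − 13.060 = 2.960
Fold change = 2^(−2.960) = 0.1285

0.129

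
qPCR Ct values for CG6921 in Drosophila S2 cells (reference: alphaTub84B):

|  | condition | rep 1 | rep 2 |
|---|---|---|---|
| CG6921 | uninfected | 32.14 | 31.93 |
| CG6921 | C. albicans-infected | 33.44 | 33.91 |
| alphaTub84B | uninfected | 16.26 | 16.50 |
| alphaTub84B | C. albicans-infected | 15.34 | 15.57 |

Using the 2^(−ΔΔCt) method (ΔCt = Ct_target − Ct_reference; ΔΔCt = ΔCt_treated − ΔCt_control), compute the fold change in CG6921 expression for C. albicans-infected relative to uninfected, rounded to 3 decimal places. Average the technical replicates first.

0.169

Mean Ct: CG6921 uninfected 32.035; CG6921 C. albicans-infected 33.675; alphaTub84B uninfected 16.380; alphaTub84B C. albicans-infected 15.455
ΔCt(uninfected) = 32.035 − 16.380 = 15.655
ΔCt(C. albicans-infected) = 33.675 − 15.455 = 18.220
ΔΔCt = 18.220 − 15.655 = 2.565
Fold change = 2^(−2.565) = 0.1690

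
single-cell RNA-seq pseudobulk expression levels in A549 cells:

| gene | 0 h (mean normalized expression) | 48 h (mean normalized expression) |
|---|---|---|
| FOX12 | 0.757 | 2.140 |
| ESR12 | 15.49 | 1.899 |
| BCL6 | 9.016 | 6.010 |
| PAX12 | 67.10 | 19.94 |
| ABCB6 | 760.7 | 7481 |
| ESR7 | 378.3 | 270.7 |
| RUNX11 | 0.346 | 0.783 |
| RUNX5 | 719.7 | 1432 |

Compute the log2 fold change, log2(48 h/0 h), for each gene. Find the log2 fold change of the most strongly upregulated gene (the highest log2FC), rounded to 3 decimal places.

log2(2.140/0.757) = 1.499  (FOX12)
log2(1.899/15.49) = -3.028  (ESR12)
log2(6.010/9.016) = -0.585  (BCL6)
log2(19.94/67.10) = -1.751  (PAX12)
log2(7481/760.7) = 3.298  (ABCB6)
log2(270.7/378.3) = -0.483  (ESR7)
log2(0.783/0.346) = 1.178  (RUNX11)
log2(1432/719.7) = 0.993  (RUNX5)
ABCB6 is most strongly upregulated.

3.298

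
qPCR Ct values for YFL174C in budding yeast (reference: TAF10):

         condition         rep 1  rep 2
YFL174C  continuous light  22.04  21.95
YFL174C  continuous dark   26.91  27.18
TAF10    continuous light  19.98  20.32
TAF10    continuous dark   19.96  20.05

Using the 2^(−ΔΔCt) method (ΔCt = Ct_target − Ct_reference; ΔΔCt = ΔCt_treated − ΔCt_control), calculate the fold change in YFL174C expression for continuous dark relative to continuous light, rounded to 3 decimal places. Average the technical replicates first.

0.027

Mean Ct: YFL174C continuous light 21.995; YFL174C continuous dark 27.045; TAF10 continuous light 20.150; TAF10 continuous dark 20.005
ΔCt(continuous light) = 21.995 − 20.150 = 1.845
ΔCt(continuous dark) = 27.045 − 20.005 = 7.040
ΔΔCt = 7.040 − 1.845 = 5.195
Fold change = 2^(−5.195) = 0.0273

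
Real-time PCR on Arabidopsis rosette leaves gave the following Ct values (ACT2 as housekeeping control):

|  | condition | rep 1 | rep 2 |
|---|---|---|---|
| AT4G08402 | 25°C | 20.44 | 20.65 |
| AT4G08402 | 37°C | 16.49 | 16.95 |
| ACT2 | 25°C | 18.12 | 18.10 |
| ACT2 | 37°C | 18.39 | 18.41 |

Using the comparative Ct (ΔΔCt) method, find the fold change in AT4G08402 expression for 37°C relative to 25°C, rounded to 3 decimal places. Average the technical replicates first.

Mean Ct: AT4G08402 25°C 20.545; AT4G08402 37°C 16.720; ACT2 25°C 18.110; ACT2 37°C 18.400
ΔCt(25°C) = 20.545 − 18.110 = 2.435
ΔCt(37°C) = 16.720 − 18.400 = -1.680
ΔΔCt = -1.680 − 2.435 = -4.115
Fold change = 2^(−(-4.115)) = 2^4.115 = 17.3276

17.328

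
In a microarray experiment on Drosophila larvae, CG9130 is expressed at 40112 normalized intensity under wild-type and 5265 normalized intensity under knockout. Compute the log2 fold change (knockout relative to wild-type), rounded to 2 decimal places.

Fold change = 5265 / 40112 = 0.1313
log2(0.1313) = -2.930

-2.93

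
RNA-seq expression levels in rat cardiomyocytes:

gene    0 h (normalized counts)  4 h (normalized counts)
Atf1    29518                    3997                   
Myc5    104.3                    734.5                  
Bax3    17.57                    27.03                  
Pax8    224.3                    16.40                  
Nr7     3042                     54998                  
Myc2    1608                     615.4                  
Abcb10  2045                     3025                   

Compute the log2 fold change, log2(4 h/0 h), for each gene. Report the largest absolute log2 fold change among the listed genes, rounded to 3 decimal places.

log2(3997/29518) = -2.885  (Atf1)
log2(734.5/104.3) = 2.816  (Myc5)
log2(27.03/17.57) = 0.621  (Bax3)
log2(16.40/224.3) = -3.774  (Pax8)
log2(54998/3042) = 4.176  (Nr7)
log2(615.4/1608) = -1.386  (Myc2)
log2(3025/2045) = 0.565  (Abcb10)
The largest magnitude belongs to Nr7.

4.176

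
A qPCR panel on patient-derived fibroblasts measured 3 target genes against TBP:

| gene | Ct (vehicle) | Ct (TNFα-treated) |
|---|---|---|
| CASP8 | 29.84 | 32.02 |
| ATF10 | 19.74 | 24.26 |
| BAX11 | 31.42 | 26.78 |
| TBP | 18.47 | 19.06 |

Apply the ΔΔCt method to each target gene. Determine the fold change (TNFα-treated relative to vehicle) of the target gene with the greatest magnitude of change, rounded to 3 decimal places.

37.531

CASP8: ΔΔCt = (32.02−19.06) − (29.84−18.47) = 12.96 − 11.37 = 1.59; fold change = 2^-1.59 = 0.332
ATF10: ΔΔCt = (24.26−19.06) − (19.74−18.47) = 5.20 − 1.27 = 3.93; fold change = 2^-3.93 = 0.066
BAX11: ΔΔCt = (26.78−19.06) − (31.42−18.47) = 7.72 − 12.95 = -5.23; fold change = 2^5.23 = 37.531
BAX11 has the largest |ΔΔCt| = 5.23.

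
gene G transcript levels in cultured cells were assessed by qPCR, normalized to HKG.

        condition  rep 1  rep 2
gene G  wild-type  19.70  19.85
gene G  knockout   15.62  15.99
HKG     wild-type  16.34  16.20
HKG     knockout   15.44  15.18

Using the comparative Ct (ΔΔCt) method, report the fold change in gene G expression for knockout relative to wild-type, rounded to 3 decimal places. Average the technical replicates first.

Mean Ct: gene G wild-type 19.775; gene G knockout 15.805; HKG wild-type 16.270; HKG knockout 15.310
ΔCt(wild-type) = 19.775 − 16.270 = 3.505
ΔCt(knockout) = 15.805 − 15.310 = 0.495
ΔΔCt = 0.495 − 3.505 = -3.010
Fold change = 2^(−(-3.010)) = 2^3.010 = 8.0556

8.056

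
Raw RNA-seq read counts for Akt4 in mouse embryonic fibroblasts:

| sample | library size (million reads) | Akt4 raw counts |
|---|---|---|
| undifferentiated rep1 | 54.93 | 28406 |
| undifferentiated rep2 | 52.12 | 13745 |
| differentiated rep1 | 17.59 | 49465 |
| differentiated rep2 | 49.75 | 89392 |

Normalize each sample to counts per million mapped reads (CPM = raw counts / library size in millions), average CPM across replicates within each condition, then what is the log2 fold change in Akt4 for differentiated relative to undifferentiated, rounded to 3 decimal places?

2.561

CPM(undifferentiated rep1) = 28406 / 54.93 = 517.1309
CPM(undifferentiated rep2) = 13745 / 52.12 = 263.7183
CPM(differentiated rep1) = 49465 / 17.59 = 2812.1092
CPM(differentiated rep2) = 89392 / 49.75 = 1796.8241
mean CPM(undifferentiated) = 390.4246; mean CPM(differentiated) = 2304.4666
Fold change = 2304.4666 / 390.4246 = 5.90246
log2(5.90246) = 2.5613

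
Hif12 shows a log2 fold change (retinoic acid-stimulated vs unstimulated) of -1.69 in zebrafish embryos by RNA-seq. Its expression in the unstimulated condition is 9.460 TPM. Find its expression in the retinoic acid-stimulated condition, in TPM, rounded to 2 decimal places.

2.93

Fold change = 2^(-1.69) = 0.3099
retinoic acid-stimulated expression = 9.460 × 0.3099 = 2.93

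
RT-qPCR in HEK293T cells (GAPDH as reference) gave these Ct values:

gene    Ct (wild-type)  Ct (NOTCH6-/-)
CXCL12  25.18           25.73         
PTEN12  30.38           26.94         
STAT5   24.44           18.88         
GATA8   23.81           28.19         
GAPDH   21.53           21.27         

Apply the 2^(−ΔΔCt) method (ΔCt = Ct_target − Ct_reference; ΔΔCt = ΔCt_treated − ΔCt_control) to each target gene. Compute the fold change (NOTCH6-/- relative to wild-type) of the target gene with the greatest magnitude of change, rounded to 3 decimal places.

39.397

CXCL12: ΔΔCt = (25.73−21.27) − (25.18−21.53) = 4.46 − 3.65 = 0.81; fold change = 2^-0.81 = 0.570
PTEN12: ΔΔCt = (26.94−21.27) − (30.38−21.53) = 5.67 − 8.85 = -3.18; fold change = 2^3.18 = 9.063
STAT5: ΔΔCt = (18.88−21.27) − (24.44−21.53) = -2.39 − 2.91 = -5.30; fold change = 2^5.30 = 39.397
GATA8: ΔΔCt = (28.19−21.27) − (23.81−21.53) = 6.92 − 2.28 = 4.64; fold change = 2^-4.64 = 0.040
STAT5 has the largest |ΔΔCt| = 5.30.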